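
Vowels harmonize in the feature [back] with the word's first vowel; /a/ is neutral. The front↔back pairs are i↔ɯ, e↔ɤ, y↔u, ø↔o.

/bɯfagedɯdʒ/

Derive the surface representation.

/e/ harmonizes with /ɯ/ ([+back]) → [ɤ]

[bɯfagɤdɯdʒ]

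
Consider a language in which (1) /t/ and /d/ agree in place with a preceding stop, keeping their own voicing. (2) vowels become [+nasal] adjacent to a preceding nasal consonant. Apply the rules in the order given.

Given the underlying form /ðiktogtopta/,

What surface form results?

[ðikkogkoppa]

Rule 1: /t/ after /k/ (velar) → [k]
Rule 1: /t/ after /g/ (velar) → [k]
Rule 1: /t/ after /p/ (labial) → [p]
After rule 1: ðikkogkoppa
Rule 2: no segment meets the rule's conditions; no change.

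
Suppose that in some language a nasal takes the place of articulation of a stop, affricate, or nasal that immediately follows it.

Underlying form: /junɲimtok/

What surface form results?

[juɲɲintok]

/n/ before /ɲ/ (palatal) → [ɲ]
/m/ before /t/ (alveolar) → [n]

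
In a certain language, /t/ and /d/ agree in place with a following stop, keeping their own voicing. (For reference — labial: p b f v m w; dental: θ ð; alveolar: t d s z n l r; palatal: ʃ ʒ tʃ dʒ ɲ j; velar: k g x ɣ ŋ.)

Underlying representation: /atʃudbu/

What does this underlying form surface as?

/d/ before /b/ (labial) → [b]

[atʃubbu]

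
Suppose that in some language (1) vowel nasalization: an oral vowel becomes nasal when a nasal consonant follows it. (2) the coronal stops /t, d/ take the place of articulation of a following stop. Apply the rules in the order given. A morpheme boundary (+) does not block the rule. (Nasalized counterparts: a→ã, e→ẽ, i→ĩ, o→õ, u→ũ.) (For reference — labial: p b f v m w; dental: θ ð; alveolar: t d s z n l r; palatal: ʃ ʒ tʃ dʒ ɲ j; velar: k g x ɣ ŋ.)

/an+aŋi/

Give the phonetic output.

Rule 1: /a/ before nasal /n/ → [ã]
Rule 1: /a/ before nasal /ŋ/ → [ã]
After rule 1: ãn+ãŋi
Rule 2: no segment meets the rule's conditions; no change.

[ãn+ãŋi]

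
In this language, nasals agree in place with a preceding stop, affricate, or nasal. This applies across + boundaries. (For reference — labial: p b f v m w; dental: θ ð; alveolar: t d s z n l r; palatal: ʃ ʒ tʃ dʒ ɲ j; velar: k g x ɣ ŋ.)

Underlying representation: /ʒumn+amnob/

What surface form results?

[ʒumm+ammob]

/n/ after /m/ (labial) → [m]
/n/ after /m/ (labial) → [m]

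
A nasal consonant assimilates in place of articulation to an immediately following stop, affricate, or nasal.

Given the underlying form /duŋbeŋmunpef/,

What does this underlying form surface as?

/ŋ/ before /b/ (labial) → [m]
/ŋ/ before /m/ (labial) → [m]
/n/ before /p/ (labial) → [m]

[dumbemmumpef]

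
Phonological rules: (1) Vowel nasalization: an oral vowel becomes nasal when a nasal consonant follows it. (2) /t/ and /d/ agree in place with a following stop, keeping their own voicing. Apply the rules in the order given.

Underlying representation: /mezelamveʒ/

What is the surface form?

Rule 1: /a/ before nasal /m/ → [ã]
After rule 1: mezelãmveʒ
Rule 2: no segment meets the rule's conditions; no change.

[mezelãmveʒ]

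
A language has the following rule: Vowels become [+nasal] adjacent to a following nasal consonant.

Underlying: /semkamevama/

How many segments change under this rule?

/e/ before nasal /m/ → [ẽ]
/a/ before nasal /m/ → [ã]
/a/ before nasal /m/ → [ã]
3 segments change.

3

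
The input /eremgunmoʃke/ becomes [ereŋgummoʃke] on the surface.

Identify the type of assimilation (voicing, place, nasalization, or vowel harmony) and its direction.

place assimilation, regressive

/m/→[ŋ] /n/→[m].
Each target copies a feature from the following segment, so the direction is regressive.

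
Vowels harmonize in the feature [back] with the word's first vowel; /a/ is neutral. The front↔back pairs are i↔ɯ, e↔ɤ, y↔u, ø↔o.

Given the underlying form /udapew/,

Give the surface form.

[udapɤw]

/e/ harmonizes with /u/ ([+back]) → [ɤ]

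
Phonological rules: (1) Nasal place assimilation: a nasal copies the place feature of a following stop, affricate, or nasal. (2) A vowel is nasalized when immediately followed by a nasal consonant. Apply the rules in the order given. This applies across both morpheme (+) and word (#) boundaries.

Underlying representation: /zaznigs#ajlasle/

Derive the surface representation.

[zaznigs#ajlasle]

Rule 1: no segment meets the rule's conditions; no change.
After rule 1: zaznigs#ajlasle
Rule 2: no segment meets the rule's conditions; no change.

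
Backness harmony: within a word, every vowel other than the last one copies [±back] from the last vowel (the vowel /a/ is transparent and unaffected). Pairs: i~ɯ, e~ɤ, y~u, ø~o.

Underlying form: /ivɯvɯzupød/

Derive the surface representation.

/ɯ/ harmonizes with /ø/ ([-back]) → [i]
/ɯ/ harmonizes with /ø/ ([-back]) → [i]
/u/ harmonizes with /ø/ ([-back]) → [y]

[ivivizypød]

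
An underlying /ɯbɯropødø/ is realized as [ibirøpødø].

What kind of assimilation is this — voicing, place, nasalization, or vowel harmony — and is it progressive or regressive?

/ɯ/→[i] /ɯ/→[i] /o/→[ø].
Vowels agree with the last vowel, so the harmony is regressive.

vowel harmony, regressive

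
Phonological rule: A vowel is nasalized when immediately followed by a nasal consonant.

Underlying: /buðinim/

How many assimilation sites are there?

2

/i/ before nasal /n/ → [ĩ]
/i/ before nasal /m/ → [ĩ]
2 segments change.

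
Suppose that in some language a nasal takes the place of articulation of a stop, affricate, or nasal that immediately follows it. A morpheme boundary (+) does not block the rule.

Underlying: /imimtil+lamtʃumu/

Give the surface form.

[imintil+laɲtʃumu]

/m/ before /t/ (alveolar) → [n]
/m/ before /tʃ/ (palatal) → [ɲ]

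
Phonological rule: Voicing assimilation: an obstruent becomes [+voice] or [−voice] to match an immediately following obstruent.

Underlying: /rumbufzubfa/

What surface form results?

[rumbuvzupfa]

/f/ before /z/ (voiced) → [v]
/b/ before /f/ (voiceless) → [p]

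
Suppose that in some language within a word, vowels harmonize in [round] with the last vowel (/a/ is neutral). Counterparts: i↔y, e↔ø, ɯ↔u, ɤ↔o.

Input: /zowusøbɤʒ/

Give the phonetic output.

[zɤwɯsebɤʒ]

/o/ harmonizes with /ɤ/ ([-round]) → [ɤ]
/u/ harmonizes with /ɤ/ ([-round]) → [ɯ]
/ø/ harmonizes with /ɤ/ ([-round]) → [e]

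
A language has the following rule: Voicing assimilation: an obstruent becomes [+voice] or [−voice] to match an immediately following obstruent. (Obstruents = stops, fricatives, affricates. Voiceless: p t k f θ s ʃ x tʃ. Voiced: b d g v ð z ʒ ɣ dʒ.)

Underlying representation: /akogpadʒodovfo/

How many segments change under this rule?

/g/ before /p/ (voiceless) → [k]
/v/ before /f/ (voiceless) → [f]
2 segments change.

2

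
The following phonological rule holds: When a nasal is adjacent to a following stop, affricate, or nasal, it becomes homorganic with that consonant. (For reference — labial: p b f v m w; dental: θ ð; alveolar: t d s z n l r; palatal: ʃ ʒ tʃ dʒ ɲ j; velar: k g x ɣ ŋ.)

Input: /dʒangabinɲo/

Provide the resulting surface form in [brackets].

/n/ before /g/ (velar) → [ŋ]
/n/ before /ɲ/ (palatal) → [ɲ]

[dʒaŋgabiɲɲo]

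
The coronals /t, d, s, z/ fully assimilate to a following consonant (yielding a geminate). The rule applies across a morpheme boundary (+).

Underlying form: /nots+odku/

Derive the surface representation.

/t/ before /s/ → [s] (total assimilation)
/d/ before /k/ → [k] (total assimilation)

[noss+okku]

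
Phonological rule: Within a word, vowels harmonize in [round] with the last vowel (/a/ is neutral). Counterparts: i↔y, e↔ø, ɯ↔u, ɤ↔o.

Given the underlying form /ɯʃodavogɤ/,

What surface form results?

/o/ harmonizes with /ɤ/ ([-round]) → [ɤ]
/o/ harmonizes with /ɤ/ ([-round]) → [ɤ]

[ɯʃɤdavɤgɤ]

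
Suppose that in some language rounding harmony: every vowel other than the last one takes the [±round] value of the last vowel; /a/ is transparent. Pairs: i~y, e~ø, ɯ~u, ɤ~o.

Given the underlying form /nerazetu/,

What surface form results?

[nørazøtu]

/e/ harmonizes with /u/ ([+round]) → [ø]
/e/ harmonizes with /u/ ([+round]) → [ø]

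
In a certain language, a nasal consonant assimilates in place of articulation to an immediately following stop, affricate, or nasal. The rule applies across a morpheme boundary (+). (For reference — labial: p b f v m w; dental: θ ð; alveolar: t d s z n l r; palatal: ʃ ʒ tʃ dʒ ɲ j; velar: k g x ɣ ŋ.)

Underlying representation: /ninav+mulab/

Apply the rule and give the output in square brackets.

[ninav+mulab]

no segment meets the rule's conditions; no change.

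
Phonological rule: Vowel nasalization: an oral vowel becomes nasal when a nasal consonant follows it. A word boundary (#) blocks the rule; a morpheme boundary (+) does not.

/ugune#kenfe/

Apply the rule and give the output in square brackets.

/u/ before nasal /n/ → [ũ]
/e/ before nasal /n/ → [ẽ]

[ugũne#kẽnfe]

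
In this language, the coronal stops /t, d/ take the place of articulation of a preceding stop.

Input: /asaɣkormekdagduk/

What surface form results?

/d/ after /k/ (velar) → [g]
/d/ after /g/ (velar) → [g]

[asaɣkormekgagguk]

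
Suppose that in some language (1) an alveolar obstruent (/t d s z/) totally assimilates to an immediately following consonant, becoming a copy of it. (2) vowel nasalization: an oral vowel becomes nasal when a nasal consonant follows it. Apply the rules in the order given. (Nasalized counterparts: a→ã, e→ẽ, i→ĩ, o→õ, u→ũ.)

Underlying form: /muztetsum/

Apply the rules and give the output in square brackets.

[muttessũm]

Rule 1: /z/ before /t/ → [t] (total assimilation)
Rule 1: /t/ before /s/ → [s] (total assimilation)
After rule 1: muttessum
Rule 2: /u/ before nasal /m/ → [ũ]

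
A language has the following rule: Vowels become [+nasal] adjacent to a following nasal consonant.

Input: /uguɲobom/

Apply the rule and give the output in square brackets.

[ugũɲobõm]

/u/ before nasal /ɲ/ → [ũ]
/o/ before nasal /m/ → [õ]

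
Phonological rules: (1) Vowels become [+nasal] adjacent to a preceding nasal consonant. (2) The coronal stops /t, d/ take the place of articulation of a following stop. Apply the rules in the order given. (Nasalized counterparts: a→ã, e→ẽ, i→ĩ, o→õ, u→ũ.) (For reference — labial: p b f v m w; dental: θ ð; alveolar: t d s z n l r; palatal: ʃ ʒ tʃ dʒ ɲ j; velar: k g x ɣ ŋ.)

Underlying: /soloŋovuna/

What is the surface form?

Rule 1: /o/ after nasal /ŋ/ → [õ]
Rule 1: /a/ after nasal /n/ → [ã]
After rule 1: soloŋõvunã
Rule 2: no segment meets the rule's conditions; no change.

[soloŋõvunã]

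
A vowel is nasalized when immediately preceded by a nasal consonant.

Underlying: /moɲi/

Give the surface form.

[mõɲĩ]

/o/ after nasal /m/ → [õ]
/i/ after nasal /ɲ/ → [ĩ]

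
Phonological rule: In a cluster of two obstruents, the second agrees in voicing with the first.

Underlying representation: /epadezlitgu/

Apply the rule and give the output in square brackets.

[epadezlitku]

/g/ after /t/ (voiceless) → [k]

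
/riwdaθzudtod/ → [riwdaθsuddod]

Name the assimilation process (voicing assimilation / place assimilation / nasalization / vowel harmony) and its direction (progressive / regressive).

voicing assimilation, progressive

/z/→[s] /t/→[d].
Each target copies a feature from the preceding segment, so the direction is progressive.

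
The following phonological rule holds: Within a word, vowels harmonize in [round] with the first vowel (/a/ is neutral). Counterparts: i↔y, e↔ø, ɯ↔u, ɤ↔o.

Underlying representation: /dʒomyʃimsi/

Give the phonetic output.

/i/ harmonizes with /o/ ([+round]) → [y]
/i/ harmonizes with /o/ ([+round]) → [y]

[dʒomyʃymsy]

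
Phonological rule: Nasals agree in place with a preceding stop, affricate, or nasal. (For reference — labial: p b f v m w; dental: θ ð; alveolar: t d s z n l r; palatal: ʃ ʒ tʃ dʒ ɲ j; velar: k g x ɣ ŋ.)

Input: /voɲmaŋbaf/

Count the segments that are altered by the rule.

/m/ after /ɲ/ (palatal) → [ɲ]
1 segment changes.

1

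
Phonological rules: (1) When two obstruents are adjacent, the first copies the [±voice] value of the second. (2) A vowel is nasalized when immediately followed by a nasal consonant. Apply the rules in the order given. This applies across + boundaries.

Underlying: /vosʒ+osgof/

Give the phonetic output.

Rule 1: /s/ before /ʒ/ (voiced) → [z]
Rule 1: /s/ before /g/ (voiced) → [z]
After rule 1: vozʒ+ozgof
Rule 2: no segment meets the rule's conditions; no change.

[vozʒ+ozgof]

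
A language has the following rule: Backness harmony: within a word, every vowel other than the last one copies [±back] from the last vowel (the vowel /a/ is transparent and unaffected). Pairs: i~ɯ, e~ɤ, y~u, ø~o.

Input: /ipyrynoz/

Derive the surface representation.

/i/ harmonizes with /o/ ([+back]) → [ɯ]
/y/ harmonizes with /o/ ([+back]) → [u]
/y/ harmonizes with /o/ ([+back]) → [u]

[ɯpurunoz]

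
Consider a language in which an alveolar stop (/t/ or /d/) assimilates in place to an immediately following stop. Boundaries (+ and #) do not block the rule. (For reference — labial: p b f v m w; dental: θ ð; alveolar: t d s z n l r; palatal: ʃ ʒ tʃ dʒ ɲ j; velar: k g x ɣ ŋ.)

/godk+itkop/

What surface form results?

[gogk+ikkop]

/d/ before /k/ (velar) → [g]
/t/ before /k/ (velar) → [k]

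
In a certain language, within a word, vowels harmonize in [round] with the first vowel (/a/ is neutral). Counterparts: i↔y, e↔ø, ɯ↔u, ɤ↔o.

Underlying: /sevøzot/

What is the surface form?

/ø/ harmonizes with /e/ ([-round]) → [e]
/o/ harmonizes with /e/ ([-round]) → [ɤ]

[sevezɤt]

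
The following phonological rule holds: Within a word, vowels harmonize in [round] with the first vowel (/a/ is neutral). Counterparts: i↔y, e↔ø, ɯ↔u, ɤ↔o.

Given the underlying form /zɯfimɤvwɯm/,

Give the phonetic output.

no segment meets the rule's conditions; no change.

[zɯfimɤvwɯm]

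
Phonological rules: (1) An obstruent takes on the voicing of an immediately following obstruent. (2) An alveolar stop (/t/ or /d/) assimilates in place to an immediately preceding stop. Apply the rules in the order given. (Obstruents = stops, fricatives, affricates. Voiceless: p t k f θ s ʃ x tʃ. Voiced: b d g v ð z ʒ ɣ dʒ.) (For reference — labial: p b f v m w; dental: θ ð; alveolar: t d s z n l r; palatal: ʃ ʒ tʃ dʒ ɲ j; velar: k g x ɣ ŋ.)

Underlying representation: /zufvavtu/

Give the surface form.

[zuvvaftu]

Rule 1: /f/ before /v/ (voiced) → [v]
Rule 1: /v/ before /t/ (voiceless) → [f]
After rule 1: zuvvaftu
Rule 2: no segment meets the rule's conditions; no change.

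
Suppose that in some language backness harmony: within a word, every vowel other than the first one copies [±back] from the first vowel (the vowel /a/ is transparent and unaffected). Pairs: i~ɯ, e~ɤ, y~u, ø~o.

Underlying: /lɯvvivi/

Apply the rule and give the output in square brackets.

/i/ harmonizes with /ɯ/ ([+back]) → [ɯ]
/i/ harmonizes with /ɯ/ ([+back]) → [ɯ]

[lɯvvɯvɯ]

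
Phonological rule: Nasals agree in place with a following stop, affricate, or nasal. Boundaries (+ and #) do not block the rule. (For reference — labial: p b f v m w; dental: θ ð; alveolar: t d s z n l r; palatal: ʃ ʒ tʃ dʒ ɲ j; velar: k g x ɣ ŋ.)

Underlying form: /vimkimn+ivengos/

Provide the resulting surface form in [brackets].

/m/ before /k/ (velar) → [ŋ]
/m/ before /n/ (alveolar) → [n]
/n/ before /g/ (velar) → [ŋ]

[viŋkinn+iveŋgos]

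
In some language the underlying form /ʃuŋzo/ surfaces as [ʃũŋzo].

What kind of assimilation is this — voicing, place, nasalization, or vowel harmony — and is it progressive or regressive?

/u/→[ũ].
Each target copies a feature from the following segment, so the direction is regressive.

nasalization, regressive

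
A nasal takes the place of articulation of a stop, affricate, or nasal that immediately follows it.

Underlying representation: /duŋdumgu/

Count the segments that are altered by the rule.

/ŋ/ before /d/ (alveolar) → [n]
/m/ before /g/ (velar) → [ŋ]
2 segments change.

2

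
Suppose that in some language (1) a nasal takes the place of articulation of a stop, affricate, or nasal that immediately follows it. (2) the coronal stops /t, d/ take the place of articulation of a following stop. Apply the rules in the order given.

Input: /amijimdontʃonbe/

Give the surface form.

Rule 1: /m/ before /d/ (alveolar) → [n]
Rule 1: /n/ before /tʃ/ (palatal) → [ɲ]
Rule 1: /n/ before /b/ (labial) → [m]
After rule 1: amijindoɲtʃombe
Rule 2: no segment meets the rule's conditions; no change.

[amijindoɲtʃombe]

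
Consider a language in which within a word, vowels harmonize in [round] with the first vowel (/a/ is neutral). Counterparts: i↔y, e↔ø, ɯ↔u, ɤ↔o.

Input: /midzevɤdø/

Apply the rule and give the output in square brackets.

/ø/ harmonizes with /i/ ([-round]) → [e]

[midzevɤde]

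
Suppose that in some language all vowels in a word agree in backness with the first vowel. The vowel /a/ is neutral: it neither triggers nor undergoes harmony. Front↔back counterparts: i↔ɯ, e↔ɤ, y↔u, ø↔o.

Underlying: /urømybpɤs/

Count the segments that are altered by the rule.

/ø/ harmonizes with /u/ ([+back]) → [o]
/y/ harmonizes with /u/ ([+back]) → [u]
2 segments change.

2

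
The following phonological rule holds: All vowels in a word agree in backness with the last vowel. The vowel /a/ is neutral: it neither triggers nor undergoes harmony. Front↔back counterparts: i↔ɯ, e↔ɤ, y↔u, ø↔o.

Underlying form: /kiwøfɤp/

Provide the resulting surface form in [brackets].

[kɯwofɤp]

/i/ harmonizes with /ɤ/ ([+back]) → [ɯ]
/ø/ harmonizes with /ɤ/ ([+back]) → [o]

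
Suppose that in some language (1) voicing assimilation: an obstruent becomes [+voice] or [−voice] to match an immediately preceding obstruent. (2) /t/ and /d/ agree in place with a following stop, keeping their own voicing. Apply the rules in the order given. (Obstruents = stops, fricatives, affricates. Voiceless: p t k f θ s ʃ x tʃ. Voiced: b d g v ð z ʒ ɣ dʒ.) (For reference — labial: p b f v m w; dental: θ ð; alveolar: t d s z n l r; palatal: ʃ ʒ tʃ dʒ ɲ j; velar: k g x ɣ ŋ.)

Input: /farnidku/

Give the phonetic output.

[farniggu]

Rule 1: /k/ after /d/ (voiced) → [g]
After rule 1: farnidgu
Rule 2: /d/ before /g/ (velar) → [g]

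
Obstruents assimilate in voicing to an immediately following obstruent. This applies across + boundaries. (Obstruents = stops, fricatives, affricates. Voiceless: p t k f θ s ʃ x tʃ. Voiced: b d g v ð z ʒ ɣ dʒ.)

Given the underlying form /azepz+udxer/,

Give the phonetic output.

/p/ before /z/ (voiced) → [b]
/d/ before /x/ (voiceless) → [t]

[azebz+utxer]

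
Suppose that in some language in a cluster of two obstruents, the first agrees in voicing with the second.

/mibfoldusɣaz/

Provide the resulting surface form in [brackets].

[mipfolduzɣaz]

/b/ before /f/ (voiceless) → [p]
/s/ before /ɣ/ (voiced) → [z]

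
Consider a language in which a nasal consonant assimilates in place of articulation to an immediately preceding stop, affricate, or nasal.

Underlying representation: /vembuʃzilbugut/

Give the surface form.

[vembuʃzilbugut]

no segment meets the rule's conditions; no change.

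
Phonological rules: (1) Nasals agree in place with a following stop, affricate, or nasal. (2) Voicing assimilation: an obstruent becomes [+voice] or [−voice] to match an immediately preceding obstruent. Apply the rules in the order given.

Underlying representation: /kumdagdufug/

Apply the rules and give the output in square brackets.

Rule 1: /m/ before /d/ (alveolar) → [n]
After rule 1: kundagdufug
Rule 2: no segment meets the rule's conditions; no change.

[kundagdufug]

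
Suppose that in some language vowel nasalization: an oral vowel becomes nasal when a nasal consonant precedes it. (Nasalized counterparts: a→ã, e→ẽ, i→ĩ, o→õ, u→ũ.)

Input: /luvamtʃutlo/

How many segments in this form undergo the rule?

0

No segment meets the rule's conditions.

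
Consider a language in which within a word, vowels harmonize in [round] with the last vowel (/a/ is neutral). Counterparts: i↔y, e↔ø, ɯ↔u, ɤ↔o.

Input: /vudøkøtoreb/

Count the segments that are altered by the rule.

/u/ harmonizes with /e/ ([-round]) → [ɯ]
/ø/ harmonizes with /e/ ([-round]) → [e]
/ø/ harmonizes with /e/ ([-round]) → [e]
/o/ harmonizes with /e/ ([-round]) → [ɤ]
4 segments change.

4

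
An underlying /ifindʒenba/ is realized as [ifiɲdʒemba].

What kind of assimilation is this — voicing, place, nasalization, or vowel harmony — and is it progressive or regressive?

/n/→[ɲ] /n/→[m].
Each target copies a feature from the following segment, so the direction is regressive.

place assimilation, regressive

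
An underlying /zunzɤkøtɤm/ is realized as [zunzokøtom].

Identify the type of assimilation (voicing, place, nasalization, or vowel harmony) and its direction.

vowel harmony, progressive

/ɤ/→[o] /ɤ/→[o].
Vowels agree with the first vowel, so the harmony is progressive.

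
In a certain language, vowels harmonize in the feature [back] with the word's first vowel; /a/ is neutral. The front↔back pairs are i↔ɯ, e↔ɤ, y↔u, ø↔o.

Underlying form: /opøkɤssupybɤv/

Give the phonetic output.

/ø/ harmonizes with /o/ ([+back]) → [o]
/y/ harmonizes with /o/ ([+back]) → [u]

[opokɤssupubɤv]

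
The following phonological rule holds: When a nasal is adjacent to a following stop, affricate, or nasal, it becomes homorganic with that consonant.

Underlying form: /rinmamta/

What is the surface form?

/n/ before /m/ (labial) → [m]
/m/ before /t/ (alveolar) → [n]

[rimmanta]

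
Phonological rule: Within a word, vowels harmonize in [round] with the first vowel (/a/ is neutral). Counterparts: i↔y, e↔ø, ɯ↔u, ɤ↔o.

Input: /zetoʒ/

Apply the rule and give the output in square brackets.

/o/ harmonizes with /e/ ([-round]) → [ɤ]

[zetɤʒ]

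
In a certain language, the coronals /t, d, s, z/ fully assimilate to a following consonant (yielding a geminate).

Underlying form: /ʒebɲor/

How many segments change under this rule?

No segment meets the rule's conditions.

0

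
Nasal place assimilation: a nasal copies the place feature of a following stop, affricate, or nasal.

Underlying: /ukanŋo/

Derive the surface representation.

/n/ before /ŋ/ (velar) → [ŋ]

[ukaŋŋo]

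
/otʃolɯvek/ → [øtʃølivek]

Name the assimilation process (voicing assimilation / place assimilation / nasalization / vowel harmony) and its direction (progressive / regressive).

vowel harmony, regressive

/o/→[ø] /o/→[ø] /ɯ/→[i].
Vowels agree with the last vowel, so the harmony is regressive.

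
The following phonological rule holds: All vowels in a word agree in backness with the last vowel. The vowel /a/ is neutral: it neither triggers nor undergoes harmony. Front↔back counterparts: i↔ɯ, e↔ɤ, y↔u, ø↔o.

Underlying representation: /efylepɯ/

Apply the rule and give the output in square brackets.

[ɤfulɤpɯ]

/e/ harmonizes with /ɯ/ ([+back]) → [ɤ]
/y/ harmonizes with /ɯ/ ([+back]) → [u]
/e/ harmonizes with /ɯ/ ([+back]) → [ɤ]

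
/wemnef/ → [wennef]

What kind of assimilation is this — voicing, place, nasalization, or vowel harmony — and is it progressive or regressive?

place assimilation, regressive

/m/→[n].
Each target copies a feature from the following segment, so the direction is regressive.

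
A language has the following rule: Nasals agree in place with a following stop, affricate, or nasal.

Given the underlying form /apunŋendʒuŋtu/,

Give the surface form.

/n/ before /ŋ/ (velar) → [ŋ]
/n/ before /dʒ/ (palatal) → [ɲ]
/ŋ/ before /t/ (alveolar) → [n]

[apuŋŋeɲdʒuntu]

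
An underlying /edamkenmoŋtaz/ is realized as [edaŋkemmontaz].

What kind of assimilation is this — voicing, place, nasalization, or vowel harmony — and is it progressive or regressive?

place assimilation, regressive

/m/→[ŋ] /n/→[m] /ŋ/→[n].
Each target copies a feature from the following segment, so the direction is regressive.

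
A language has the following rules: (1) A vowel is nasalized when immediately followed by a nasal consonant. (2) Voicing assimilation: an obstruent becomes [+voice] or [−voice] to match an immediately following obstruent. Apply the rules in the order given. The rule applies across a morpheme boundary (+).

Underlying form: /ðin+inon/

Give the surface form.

Rule 1: /i/ before nasal /n/ → [ĩ]
Rule 1: /i/ before nasal /n/ → [ĩ]
Rule 1: /o/ before nasal /n/ → [õ]
After rule 1: ðĩn+ĩnõn
Rule 2: no segment meets the rule's conditions; no change.

[ðĩn+ĩnõn]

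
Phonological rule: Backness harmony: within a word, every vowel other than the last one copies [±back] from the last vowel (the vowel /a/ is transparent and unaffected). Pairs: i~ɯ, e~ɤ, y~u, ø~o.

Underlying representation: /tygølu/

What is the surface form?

/y/ harmonizes with /u/ ([+back]) → [u]
/ø/ harmonizes with /u/ ([+back]) → [o]

[tugolu]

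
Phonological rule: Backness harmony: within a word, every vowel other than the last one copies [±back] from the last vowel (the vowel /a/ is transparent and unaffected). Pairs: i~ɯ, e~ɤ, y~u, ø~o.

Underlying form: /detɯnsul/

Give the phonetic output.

[dɤtɯnsul]

/e/ harmonizes with /u/ ([+back]) → [ɤ]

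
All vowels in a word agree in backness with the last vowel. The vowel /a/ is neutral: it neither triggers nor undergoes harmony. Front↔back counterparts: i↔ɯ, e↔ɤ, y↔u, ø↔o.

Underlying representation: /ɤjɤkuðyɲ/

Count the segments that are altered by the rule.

3

/ɤ/ harmonizes with /y/ ([-back]) → [e]
/ɤ/ harmonizes with /y/ ([-back]) → [e]
/u/ harmonizes with /y/ ([-back]) → [y]
3 segments change.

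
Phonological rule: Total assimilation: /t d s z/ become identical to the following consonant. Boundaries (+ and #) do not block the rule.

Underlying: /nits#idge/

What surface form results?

[niss#igge]

/t/ before /s/ → [s] (total assimilation)
/d/ before /g/ → [g] (total assimilation)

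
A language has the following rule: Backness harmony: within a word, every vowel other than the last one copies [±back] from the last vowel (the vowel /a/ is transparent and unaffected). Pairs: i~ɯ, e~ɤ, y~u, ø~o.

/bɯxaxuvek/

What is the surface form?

/ɯ/ harmonizes with /e/ ([-back]) → [i]
/u/ harmonizes with /e/ ([-back]) → [y]

[bixaxyvek]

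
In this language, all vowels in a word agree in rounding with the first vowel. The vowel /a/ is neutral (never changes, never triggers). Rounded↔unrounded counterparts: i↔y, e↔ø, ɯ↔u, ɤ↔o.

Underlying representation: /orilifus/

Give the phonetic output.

/i/ harmonizes with /o/ ([+round]) → [y]
/i/ harmonizes with /o/ ([+round]) → [y]

[orylyfus]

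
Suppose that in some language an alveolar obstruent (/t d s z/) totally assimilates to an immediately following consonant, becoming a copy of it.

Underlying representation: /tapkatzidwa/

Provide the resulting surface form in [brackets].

/t/ before /z/ → [z] (total assimilation)
/d/ before /w/ → [w] (total assimilation)

[tapkazziwwa]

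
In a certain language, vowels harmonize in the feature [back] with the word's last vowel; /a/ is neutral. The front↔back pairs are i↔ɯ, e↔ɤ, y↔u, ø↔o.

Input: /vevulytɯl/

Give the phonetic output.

[vɤvulutɯl]

/e/ harmonizes with /ɯ/ ([+back]) → [ɤ]
/y/ harmonizes with /ɯ/ ([+back]) → [u]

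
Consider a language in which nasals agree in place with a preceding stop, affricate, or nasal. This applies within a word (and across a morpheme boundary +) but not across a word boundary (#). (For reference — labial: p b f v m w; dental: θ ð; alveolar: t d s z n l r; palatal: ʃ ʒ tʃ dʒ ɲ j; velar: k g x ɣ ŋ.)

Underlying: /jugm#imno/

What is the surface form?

[jugŋ#immo]

/m/ after /g/ (velar) → [ŋ]
/n/ after /m/ (labial) → [m]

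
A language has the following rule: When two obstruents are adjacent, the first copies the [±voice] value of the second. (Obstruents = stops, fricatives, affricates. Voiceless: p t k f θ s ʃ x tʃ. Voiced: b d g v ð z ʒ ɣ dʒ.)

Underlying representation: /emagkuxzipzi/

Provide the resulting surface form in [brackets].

[emakkuɣzibzi]

/g/ before /k/ (voiceless) → [k]
/x/ before /z/ (voiced) → [ɣ]
/p/ before /z/ (voiced) → [b]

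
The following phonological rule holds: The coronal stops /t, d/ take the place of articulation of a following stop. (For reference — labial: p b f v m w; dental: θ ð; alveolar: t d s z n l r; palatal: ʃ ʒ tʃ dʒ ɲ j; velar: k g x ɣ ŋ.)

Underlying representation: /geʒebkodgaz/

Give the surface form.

[geʒebkoggaz]

/d/ before /g/ (velar) → [g]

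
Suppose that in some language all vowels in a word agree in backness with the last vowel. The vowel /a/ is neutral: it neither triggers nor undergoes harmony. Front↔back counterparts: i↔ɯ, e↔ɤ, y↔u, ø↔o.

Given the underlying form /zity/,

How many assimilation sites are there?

0

No segment meets the rule's conditions.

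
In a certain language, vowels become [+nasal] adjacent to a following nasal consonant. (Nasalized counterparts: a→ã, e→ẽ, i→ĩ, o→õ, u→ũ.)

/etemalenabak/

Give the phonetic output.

[etẽmalẽnabak]

/e/ before nasal /m/ → [ẽ]
/e/ before nasal /n/ → [ẽ]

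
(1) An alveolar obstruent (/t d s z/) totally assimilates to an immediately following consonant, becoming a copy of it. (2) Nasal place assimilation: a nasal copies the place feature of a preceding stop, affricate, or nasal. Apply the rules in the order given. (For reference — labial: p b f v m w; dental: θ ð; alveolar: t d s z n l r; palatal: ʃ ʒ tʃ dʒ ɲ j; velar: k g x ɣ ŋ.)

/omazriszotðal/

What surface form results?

[omarrizzoððal]

Rule 1: /z/ before /r/ → [r] (total assimilation)
Rule 1: /s/ before /z/ → [z] (total assimilation)
Rule 1: /t/ before /ð/ → [ð] (total assimilation)
After rule 1: omarrizzoððal
Rule 2: no segment meets the rule's conditions; no change.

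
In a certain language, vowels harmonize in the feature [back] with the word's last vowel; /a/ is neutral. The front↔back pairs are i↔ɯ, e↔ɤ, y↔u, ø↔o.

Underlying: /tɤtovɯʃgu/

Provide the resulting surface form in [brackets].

no segment meets the rule's conditions; no change.

[tɤtovɯʃgu]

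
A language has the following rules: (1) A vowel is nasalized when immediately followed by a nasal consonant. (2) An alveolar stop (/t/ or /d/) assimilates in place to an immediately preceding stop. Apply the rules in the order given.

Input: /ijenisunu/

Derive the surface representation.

Rule 1: /e/ before nasal /n/ → [ẽ]
Rule 1: /u/ before nasal /n/ → [ũ]
After rule 1: ijẽnisũnu
Rule 2: no segment meets the rule's conditions; no change.

[ijẽnisũnu]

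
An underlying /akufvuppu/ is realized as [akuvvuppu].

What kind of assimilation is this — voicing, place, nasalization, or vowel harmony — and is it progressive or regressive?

voicing assimilation, regressive

/f/→[v].
Each target copies a feature from the following segment, so the direction is regressive.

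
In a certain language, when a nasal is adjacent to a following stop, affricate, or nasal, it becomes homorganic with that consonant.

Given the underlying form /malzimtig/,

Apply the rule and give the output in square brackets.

[malzintig]

/m/ before /t/ (alveolar) → [n]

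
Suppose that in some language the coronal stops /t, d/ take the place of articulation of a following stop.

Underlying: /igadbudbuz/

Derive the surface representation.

/d/ before /b/ (labial) → [b]
/d/ before /b/ (labial) → [b]

[igabbubbuz]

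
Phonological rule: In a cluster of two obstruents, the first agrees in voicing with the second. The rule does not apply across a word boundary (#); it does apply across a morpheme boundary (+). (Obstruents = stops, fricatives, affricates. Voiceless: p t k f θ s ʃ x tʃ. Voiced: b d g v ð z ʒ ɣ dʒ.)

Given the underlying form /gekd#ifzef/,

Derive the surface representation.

[gegd#ivzef]

/k/ before /d/ (voiced) → [g]
/f/ before /z/ (voiced) → [v]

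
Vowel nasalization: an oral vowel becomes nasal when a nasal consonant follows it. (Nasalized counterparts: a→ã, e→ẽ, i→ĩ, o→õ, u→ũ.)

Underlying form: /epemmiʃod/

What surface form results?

/e/ before nasal /m/ → [ẽ]

[epẽmmiʃod]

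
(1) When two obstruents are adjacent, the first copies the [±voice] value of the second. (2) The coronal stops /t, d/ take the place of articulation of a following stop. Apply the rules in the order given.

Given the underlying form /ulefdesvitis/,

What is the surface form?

[ulevdezvitis]

Rule 1: /f/ before /d/ (voiced) → [v]
Rule 1: /s/ before /v/ (voiced) → [z]
After rule 1: ulevdezvitis
Rule 2: no segment meets the rule's conditions; no change.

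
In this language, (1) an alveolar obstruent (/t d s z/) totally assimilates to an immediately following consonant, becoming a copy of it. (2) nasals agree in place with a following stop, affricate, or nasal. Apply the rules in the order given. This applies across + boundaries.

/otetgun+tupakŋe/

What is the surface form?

[oteggun+tupakŋe]

Rule 1: /t/ before /g/ → [g] (total assimilation)
After rule 1: oteggun+tupakŋe
Rule 2: no segment meets the rule's conditions; no change.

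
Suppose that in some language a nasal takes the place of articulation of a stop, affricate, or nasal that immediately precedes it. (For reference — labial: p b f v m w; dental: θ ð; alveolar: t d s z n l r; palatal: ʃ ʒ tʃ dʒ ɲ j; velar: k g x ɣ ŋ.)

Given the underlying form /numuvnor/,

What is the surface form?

[numuvnor]

no segment meets the rule's conditions; no change.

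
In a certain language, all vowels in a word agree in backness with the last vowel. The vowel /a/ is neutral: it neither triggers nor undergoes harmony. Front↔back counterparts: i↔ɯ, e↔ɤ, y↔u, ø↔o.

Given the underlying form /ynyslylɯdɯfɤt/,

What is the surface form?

/y/ harmonizes with /ɤ/ ([+back]) → [u]
/y/ harmonizes with /ɤ/ ([+back]) → [u]
/y/ harmonizes with /ɤ/ ([+back]) → [u]

[unuslulɯdɯfɤt]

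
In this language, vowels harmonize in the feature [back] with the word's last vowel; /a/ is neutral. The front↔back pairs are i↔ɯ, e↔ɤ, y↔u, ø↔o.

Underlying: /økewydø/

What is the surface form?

no segment meets the rule's conditions; no change.

[økewydø]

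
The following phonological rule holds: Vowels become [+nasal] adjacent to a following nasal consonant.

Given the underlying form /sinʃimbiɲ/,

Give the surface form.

/i/ before nasal /n/ → [ĩ]
/i/ before nasal /m/ → [ĩ]
/i/ before nasal /ɲ/ → [ĩ]

[sĩnʃĩmbĩɲ]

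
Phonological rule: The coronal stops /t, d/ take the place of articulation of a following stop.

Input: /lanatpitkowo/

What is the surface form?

[lanappikkowo]

/t/ before /p/ (labial) → [p]
/t/ before /k/ (velar) → [k]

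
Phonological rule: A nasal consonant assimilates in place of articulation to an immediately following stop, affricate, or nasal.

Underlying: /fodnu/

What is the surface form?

no segment meets the rule's conditions; no change.

[fodnu]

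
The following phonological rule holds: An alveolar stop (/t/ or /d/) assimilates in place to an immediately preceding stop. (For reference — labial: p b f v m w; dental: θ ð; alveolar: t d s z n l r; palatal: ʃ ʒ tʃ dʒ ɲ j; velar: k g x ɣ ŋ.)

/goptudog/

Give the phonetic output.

[goppudog]

/t/ after /p/ (labial) → [p]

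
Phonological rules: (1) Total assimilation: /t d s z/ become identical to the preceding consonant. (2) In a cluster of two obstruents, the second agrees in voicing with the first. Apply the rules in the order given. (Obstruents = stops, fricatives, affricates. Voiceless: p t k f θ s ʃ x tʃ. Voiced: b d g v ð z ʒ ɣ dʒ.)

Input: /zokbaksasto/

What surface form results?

[zokpakkasso]

Rule 1: /s/ after /k/ → [k] (total assimilation)
Rule 1: /t/ after /s/ → [s] (total assimilation)
After rule 1: zokbakkasso
Rule 2: /b/ after /k/ (voiceless) → [p]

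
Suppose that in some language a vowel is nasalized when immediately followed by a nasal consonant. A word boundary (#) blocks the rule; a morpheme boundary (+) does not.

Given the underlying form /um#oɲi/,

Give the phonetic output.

[ũm#õɲi]

/u/ before nasal /m/ → [ũ]
/o/ before nasal /ɲ/ → [õ]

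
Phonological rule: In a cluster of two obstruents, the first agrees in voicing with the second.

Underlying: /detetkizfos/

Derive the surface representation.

[detetkisfos]

/z/ before /f/ (voiceless) → [s]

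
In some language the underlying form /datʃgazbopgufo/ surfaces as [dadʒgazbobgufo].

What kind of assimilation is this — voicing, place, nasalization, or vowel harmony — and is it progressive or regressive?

voicing assimilation, regressive

/tʃ/→[dʒ] /p/→[b].
Each target copies a feature from the following segment, so the direction is regressive.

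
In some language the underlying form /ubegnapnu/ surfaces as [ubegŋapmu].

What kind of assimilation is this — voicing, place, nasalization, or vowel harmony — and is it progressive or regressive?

place assimilation, progressive

/n/→[ŋ] /n/→[m].
Each target copies a feature from the preceding segment, so the direction is progressive.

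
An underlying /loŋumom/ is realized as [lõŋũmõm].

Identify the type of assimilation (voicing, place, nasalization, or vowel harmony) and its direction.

nasalization, regressive

/o/→[õ] /u/→[ũ] /o/→[õ].
Each target copies a feature from the following segment, so the direction is regressive.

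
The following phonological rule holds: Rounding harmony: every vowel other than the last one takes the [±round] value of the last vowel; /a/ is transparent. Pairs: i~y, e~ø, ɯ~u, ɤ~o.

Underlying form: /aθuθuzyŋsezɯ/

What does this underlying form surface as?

/u/ harmonizes with /ɯ/ ([-round]) → [ɯ]
/u/ harmonizes with /ɯ/ ([-round]) → [ɯ]
/y/ harmonizes with /ɯ/ ([-round]) → [i]

[aθɯθɯziŋsezɯ]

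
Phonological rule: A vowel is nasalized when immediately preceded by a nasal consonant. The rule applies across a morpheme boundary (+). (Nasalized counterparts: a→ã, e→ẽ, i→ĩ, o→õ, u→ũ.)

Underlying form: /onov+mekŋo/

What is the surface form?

[onõv+mẽkŋõ]

/o/ after nasal /n/ → [õ]
/e/ after nasal /m/ → [ẽ]
/o/ after nasal /ŋ/ → [õ]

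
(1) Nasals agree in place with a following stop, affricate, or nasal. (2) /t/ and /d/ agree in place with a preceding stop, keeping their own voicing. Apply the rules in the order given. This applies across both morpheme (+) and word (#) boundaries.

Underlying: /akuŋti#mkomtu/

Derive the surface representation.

[akunti#ŋkontu]

Rule 1: /ŋ/ before /t/ (alveolar) → [n]
Rule 1: /m/ before /k/ (velar) → [ŋ]
Rule 1: /m/ before /t/ (alveolar) → [n]
After rule 1: akunti#ŋkontu
Rule 2: no segment meets the rule's conditions; no change.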